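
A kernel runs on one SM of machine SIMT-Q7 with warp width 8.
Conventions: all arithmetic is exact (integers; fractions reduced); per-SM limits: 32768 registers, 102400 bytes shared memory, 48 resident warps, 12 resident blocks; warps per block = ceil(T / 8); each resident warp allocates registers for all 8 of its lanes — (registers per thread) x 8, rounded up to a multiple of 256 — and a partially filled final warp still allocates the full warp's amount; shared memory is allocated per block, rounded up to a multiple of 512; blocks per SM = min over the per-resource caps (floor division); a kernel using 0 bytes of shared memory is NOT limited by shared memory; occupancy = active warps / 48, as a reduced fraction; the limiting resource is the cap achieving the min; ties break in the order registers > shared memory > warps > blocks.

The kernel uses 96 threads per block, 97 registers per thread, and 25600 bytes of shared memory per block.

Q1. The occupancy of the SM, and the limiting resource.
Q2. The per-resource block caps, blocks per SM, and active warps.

Answer: occupancy 1/2, limited by registers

registers: 2 blocks
shared memory: 4 blocks
warps: 4 blocks
blocks: 12 blocks

Answer: 2 blocks, 24 active warps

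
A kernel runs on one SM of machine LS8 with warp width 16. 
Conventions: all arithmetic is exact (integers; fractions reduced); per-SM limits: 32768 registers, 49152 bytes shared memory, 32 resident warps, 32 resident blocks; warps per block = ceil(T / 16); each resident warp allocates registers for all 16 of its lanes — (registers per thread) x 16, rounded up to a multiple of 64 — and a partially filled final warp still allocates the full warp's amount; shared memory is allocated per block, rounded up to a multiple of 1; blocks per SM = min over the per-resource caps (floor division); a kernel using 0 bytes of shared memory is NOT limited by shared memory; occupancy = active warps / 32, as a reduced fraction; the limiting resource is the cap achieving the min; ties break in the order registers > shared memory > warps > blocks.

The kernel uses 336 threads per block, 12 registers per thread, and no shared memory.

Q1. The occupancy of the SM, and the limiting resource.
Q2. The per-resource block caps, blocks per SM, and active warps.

Answer: occupancy 21/32, limited by warps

registers: 8 blocks
shared memory: no limit (kernel uses none)
warps: 1 block
blocks: 32 blocks

Answer: 1 block, 21 active warps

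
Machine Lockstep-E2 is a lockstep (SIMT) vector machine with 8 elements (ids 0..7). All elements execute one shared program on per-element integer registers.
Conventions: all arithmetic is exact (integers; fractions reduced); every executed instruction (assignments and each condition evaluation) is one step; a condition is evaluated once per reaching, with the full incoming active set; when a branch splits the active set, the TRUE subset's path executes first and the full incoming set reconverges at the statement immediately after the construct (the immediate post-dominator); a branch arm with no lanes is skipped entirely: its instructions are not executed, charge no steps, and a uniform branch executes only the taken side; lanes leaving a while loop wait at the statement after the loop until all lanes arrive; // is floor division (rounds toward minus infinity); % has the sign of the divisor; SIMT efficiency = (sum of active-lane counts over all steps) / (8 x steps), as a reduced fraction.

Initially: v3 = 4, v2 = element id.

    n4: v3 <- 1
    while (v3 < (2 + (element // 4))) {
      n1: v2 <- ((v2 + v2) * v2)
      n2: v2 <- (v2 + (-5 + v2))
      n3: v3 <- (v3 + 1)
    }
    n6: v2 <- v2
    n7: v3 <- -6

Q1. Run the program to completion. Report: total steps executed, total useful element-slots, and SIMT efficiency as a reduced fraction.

Answer: 12 steps, 80 useful, 5/6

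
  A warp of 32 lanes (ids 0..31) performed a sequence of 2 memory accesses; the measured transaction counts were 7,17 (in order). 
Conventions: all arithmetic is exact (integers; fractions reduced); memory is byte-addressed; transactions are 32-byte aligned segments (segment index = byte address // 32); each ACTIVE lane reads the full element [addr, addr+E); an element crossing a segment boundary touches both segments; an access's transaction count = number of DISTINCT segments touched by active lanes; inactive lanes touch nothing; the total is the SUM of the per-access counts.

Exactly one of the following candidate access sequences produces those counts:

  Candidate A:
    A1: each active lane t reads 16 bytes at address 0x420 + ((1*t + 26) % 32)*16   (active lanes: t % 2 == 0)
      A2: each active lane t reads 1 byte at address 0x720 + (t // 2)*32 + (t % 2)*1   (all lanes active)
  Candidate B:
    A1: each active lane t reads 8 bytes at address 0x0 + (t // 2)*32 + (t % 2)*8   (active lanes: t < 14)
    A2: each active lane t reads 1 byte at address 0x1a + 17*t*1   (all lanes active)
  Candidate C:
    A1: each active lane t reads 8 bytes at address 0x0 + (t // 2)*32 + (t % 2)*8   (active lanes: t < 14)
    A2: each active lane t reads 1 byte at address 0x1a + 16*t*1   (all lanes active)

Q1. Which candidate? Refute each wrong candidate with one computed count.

A: A1 gives 16 transactions, not 7
B: A2 gives 18 transactions, not 17
C: all counts match (7,17)

Answer: C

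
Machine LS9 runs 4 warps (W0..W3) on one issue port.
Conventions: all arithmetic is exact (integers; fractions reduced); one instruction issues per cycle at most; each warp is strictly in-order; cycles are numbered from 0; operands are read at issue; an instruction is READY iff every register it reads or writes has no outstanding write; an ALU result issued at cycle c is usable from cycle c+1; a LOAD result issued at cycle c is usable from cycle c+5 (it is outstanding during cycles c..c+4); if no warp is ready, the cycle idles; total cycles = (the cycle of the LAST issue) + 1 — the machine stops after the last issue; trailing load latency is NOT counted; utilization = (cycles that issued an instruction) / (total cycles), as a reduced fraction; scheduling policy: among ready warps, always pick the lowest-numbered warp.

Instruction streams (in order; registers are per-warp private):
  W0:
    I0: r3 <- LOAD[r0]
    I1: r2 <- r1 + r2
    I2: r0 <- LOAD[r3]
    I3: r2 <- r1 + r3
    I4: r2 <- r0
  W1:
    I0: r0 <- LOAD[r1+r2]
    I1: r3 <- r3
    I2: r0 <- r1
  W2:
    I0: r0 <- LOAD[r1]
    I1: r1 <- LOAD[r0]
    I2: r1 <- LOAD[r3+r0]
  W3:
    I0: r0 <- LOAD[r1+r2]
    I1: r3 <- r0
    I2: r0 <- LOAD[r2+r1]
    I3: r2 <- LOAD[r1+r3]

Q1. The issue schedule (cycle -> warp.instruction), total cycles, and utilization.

cycle 0: W0.I0
cycle 1: W0.I1
cycle 2: W1.I0
cycle 3: W1.I1
cycle 4: W2.I0
cycle 5: W0.I2
cycle 6: W0.I3
cycle 7: W1.I2
cycle 8: W3.I0
cycle 9: W2.I1
cycle 10: W0.I4
cycle 11: idle
cycle 12: idle
cycle 13: W3.I1
cycle 14: W2.I2
cycle 15: W3.I2
cycle 16: W3.I3

Answer: 17 cycles, utilization 15/17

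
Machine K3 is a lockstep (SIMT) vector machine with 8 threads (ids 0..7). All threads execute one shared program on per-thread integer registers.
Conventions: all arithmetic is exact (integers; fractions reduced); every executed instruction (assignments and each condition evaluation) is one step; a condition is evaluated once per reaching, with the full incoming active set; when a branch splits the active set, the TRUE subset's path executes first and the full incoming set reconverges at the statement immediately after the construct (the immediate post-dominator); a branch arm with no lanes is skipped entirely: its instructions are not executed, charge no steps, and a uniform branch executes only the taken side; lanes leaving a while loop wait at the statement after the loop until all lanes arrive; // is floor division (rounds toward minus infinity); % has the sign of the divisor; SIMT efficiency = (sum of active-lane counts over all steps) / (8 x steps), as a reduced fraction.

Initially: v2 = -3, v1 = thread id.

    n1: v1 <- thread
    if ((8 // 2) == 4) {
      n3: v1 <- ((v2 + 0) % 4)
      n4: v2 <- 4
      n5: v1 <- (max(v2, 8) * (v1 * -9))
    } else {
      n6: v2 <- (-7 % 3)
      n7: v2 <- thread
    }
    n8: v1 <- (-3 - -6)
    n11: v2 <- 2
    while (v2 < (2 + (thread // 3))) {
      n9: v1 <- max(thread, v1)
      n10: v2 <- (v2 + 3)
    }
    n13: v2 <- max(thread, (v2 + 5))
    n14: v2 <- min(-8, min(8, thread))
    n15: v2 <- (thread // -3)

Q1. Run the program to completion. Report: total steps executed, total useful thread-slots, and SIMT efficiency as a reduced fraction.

Answer: 14 steps, 103 useful, 103/112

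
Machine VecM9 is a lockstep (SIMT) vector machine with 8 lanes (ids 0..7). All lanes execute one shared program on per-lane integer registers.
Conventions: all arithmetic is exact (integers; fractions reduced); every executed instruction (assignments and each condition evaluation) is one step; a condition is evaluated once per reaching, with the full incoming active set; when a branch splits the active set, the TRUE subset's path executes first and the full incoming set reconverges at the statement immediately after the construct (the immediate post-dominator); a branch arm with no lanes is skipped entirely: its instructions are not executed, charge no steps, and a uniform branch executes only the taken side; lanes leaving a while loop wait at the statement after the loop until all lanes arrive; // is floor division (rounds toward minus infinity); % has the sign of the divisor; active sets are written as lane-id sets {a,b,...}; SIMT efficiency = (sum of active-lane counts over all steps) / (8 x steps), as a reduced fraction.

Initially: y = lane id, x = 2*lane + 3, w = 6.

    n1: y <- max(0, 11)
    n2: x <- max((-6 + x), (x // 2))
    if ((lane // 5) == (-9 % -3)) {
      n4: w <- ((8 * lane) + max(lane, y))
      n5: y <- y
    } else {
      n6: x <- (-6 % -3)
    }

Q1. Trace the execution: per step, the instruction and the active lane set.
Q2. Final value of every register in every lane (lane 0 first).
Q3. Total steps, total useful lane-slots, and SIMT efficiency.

step 0: y <- max(0, 11)              {0,1,2,3,4,5,6,7}
step 1: x <- max((-6 + x), (x // 2)) {0,1,2,3,4,5,6,7}
step 2: eval ((lane // 5) == (-9 % -3)) {0,1,2,3,4,5,6,7}
step 3: w <- ((8 * lane) + max(lane, y)) {0,1,2,3,4}
step 4: y <- y                       {0,1,2,3,4}
step 5: x <- (-6 % -3)               {5,6,7}

Answer: 6 steps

y: 11,11,11,11,11,11,11,11
x: 1,2,3,4,5,0,0,0
w: 11,19,27,35,43,6,6,6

steps = 6; useful = 37; efficiency = 37/48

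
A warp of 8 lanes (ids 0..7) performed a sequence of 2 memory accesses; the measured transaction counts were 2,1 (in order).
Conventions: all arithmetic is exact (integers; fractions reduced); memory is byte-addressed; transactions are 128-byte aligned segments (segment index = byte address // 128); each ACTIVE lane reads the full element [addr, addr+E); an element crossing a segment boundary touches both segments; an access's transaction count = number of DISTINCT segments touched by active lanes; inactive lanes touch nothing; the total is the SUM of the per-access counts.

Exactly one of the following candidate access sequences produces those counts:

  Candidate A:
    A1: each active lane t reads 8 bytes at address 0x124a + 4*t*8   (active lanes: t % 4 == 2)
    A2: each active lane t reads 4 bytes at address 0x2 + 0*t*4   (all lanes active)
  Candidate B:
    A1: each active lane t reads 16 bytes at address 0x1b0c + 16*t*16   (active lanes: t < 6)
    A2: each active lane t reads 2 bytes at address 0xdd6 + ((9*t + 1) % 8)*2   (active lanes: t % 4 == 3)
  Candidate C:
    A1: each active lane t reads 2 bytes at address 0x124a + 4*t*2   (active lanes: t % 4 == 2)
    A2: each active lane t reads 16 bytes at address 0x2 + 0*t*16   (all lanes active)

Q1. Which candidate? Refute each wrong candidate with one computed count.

B: A1 gives 6 transactions, not 2
C: A1 gives 1 transaction, not 2
A: all counts match (2,1)

Answer: A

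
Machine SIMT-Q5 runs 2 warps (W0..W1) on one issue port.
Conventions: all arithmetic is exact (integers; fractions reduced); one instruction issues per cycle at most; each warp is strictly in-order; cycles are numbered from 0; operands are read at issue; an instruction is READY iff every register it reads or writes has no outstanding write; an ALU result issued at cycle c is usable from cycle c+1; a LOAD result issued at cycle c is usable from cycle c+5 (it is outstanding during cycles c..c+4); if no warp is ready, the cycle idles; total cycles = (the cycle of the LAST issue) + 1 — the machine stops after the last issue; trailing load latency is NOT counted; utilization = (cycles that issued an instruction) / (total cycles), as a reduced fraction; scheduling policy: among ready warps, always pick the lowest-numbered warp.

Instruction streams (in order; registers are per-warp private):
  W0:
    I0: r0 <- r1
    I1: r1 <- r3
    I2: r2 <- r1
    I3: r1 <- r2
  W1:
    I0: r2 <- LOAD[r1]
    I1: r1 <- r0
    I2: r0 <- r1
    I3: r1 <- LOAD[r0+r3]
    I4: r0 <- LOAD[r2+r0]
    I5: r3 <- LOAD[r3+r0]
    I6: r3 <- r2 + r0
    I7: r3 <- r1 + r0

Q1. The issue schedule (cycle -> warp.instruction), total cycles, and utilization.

cycle 0: W0.I0
cycle 1: W0.I1
cycle 2: W0.I2
cycle 3: W0.I3
cycle 4: W1.I0
cycle 5: W1.I1
cycle 6: W1.I2
cycle 7: W1.I3
cycle 8: idle
cycle 9: W1.I4
cycle 10: idle
cycle 11: idle
cycle 12: idle
cycle 13: idle
cycle 14: W1.I5
cycle 15: idle
cycle 16: idle
cycle 17: idle
cycle 18: idle
cycle 19: W1.I6
cycle 20: W1.I7

Answer: 21 cycles, utilization 4/7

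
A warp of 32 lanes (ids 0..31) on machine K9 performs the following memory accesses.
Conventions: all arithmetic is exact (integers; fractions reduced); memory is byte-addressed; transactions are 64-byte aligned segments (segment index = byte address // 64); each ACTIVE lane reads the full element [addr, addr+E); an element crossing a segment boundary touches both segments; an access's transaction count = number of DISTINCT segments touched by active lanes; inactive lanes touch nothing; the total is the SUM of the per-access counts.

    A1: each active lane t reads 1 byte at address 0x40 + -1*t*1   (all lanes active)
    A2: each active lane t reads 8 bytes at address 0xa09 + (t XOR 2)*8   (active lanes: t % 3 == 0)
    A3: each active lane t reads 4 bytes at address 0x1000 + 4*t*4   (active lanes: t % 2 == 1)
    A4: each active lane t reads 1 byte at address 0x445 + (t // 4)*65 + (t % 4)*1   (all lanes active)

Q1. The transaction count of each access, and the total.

A1: 2 transactions
A2: 4 transactions
A3: 8 transactions
A4: 8 transactions

Answer: 2,4,8,8; total 22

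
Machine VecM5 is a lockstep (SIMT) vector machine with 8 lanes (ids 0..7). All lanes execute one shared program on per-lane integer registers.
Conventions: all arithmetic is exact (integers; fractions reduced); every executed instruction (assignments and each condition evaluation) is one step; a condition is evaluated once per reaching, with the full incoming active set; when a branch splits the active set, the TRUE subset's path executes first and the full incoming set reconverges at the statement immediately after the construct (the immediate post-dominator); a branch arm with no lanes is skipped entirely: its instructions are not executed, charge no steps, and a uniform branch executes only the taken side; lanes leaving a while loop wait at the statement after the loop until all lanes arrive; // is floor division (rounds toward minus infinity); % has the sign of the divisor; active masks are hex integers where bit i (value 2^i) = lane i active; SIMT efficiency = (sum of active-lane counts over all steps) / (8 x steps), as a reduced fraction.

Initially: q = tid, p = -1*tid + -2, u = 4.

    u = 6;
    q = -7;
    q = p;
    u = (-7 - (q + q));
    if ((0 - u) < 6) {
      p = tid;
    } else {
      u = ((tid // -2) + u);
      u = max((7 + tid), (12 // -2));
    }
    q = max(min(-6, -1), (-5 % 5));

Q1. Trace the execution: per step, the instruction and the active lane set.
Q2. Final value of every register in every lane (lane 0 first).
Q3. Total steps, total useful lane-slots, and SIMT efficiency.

step 0: u <- 6                       0xff
step 1: q <- -7                      0xff
step 2: q <- p                       0xff
step 3: u <- (-7 - (q + q))          0xff
step 4: eval ((0 - u) < 6)           0xff
step 5: p <- tid                     0xff
step 6: q <- max(min(-6, -1), (-5 % 5)) 0xff

Answer: 7 steps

q: 0,0,0,0,0,0,0,0
p: 0,1,2,3,4,5,6,7
u: -3,-1,1,3,5,7,9,11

steps = 7; useful = 56; efficiency = 56/56 = 1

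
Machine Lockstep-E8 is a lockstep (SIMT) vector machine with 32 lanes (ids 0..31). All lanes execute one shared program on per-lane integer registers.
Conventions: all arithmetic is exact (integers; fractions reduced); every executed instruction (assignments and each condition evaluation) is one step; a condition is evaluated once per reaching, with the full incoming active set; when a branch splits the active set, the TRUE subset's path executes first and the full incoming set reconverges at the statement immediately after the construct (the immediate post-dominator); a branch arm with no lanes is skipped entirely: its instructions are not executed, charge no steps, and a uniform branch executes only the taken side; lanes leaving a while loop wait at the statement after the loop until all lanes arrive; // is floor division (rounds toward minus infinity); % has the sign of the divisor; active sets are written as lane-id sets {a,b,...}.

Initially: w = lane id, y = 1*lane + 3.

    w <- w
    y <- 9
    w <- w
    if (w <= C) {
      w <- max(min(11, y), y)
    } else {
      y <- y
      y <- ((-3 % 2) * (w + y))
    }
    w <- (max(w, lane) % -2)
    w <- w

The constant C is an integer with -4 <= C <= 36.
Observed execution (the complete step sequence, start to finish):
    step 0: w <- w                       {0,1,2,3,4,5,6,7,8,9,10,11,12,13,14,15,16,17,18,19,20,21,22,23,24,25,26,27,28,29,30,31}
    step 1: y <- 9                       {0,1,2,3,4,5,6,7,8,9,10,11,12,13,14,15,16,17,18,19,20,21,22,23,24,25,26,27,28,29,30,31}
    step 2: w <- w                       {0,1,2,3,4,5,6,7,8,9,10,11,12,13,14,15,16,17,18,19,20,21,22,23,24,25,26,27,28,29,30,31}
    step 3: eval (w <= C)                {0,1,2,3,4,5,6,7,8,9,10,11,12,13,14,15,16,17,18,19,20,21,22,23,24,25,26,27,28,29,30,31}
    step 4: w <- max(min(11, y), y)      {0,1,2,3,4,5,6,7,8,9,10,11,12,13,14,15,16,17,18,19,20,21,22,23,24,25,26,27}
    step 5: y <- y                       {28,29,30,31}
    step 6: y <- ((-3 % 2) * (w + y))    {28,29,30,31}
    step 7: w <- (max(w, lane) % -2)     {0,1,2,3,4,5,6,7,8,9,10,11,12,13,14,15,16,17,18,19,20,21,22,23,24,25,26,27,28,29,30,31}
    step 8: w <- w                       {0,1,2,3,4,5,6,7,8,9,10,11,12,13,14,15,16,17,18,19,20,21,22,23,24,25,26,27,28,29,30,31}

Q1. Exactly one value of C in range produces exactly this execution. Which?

Answer: C = 27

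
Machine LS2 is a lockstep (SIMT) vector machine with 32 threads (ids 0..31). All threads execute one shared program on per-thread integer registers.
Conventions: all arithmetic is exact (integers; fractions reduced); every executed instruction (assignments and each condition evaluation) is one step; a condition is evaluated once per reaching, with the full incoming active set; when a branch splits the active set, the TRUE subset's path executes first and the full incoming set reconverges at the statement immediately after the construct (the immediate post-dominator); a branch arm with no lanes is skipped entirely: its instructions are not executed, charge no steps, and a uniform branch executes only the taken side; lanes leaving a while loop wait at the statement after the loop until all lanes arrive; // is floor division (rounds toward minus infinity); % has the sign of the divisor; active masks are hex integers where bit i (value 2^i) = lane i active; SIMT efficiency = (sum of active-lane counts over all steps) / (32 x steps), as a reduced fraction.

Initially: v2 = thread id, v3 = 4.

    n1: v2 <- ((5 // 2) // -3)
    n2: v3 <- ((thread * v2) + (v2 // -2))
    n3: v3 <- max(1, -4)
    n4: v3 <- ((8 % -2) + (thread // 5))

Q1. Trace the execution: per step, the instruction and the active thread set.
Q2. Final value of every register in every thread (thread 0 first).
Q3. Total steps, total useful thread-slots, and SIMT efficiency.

step 0: v2 <- ((5 // 2) // -3)       0xffffffff
step 1: v3 <- ((thread * v2) + (v2 // -2)) 0xffffffff
step 2: v3 <- max(1, -4)             0xffffffff
step 3: v3 <- ((8 % -2) + (thread // 5)) 0xffffffff

Answer: 4 steps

v2: -1,-1,-1,-1,-1,-1,-1,-1,-1,-1,-1,-1,-1,-1,-1,-1,-1,-1,-1,-1,-1,-1,-1,-1,-1,-1,-1,-1,-1,-1,-1,-1
v3: 0,0,0,0,0,1,1,1,1,1,2,2,2,2,2,3,3,3,3,3,4,4,4,4,4,5,5,5,5,5,6,6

steps = 4; useful = 128; efficiency = 128/128 = 1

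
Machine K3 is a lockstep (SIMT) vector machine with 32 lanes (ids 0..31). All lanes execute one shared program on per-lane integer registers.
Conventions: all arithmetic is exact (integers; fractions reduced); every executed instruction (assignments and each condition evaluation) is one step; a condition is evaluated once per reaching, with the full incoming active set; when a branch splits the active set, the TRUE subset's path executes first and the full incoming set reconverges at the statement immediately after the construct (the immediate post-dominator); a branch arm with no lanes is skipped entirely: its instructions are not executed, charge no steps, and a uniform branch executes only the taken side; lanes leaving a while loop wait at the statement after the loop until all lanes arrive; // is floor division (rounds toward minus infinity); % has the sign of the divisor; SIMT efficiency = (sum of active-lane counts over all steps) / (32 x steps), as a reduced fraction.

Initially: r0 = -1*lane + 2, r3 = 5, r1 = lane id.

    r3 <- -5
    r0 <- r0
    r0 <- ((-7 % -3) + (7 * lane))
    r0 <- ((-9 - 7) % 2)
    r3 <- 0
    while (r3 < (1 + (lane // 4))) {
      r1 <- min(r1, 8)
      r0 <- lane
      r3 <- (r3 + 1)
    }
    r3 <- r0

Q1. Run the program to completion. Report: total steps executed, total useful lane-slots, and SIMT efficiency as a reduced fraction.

Answer: 39 steps, 800 useful, 25/39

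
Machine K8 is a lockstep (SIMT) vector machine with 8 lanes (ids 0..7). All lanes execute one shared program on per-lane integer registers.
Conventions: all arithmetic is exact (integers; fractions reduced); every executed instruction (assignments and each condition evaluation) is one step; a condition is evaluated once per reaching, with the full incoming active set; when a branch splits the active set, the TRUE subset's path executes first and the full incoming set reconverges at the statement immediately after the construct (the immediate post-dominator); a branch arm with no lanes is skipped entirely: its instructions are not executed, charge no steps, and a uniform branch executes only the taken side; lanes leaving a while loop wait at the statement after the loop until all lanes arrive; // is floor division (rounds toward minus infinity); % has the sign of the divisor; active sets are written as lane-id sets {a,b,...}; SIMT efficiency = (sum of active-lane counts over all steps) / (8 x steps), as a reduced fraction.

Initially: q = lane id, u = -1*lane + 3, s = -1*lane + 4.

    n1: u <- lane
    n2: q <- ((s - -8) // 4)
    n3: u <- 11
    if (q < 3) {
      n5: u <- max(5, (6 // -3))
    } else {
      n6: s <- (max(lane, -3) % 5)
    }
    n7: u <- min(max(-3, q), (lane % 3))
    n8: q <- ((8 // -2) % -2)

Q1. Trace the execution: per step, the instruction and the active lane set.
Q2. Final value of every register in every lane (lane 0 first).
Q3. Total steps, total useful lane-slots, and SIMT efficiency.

step 0: u <- lane                    {0,1,2,3,4,5,6,7}
step 1: q <- ((s - -8) // 4)         {0,1,2,3,4,5,6,7}
step 2: u <- 11                      {0,1,2,3,4,5,6,7}
step 3: eval (q < 3)                 {0,1,2,3,4,5,6,7}
step 4: u <- max(5, (6 // -3))       {1,2,3,4,5,6,7}
step 5: s <- (max(lane, -3) % 5)     {0}
step 6: u <- min(max(-3, q), (lane % 3)) {0,1,2,3,4,5,6,7}
step 7: q <- ((8 // -2) % -2)        {0,1,2,3,4,5,6,7}

Answer: 8 steps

q: 0,0,0,0,0,0,0,0
u: 0,1,2,0,1,1,0,1
s: 0,3,2,1,0,-1,-2,-3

steps = 8; useful = 56; efficiency = 56/64 = 7/8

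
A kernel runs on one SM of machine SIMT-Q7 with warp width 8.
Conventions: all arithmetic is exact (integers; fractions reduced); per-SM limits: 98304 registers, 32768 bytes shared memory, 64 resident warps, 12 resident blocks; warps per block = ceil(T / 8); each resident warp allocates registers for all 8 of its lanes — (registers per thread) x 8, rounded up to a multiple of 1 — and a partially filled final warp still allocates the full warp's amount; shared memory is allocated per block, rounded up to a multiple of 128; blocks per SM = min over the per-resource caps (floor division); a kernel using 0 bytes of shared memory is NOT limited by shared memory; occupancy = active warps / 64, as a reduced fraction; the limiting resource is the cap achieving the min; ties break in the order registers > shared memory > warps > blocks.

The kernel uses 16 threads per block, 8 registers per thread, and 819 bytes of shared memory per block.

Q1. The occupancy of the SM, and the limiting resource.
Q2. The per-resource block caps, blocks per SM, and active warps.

Answer: occupancy 3/8, limited by blocks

registers: 768 blocks
shared memory: 36 blocks
warps: 32 blocks
blocks: 12 blocks

Answer: 12 blocks, 24 active warps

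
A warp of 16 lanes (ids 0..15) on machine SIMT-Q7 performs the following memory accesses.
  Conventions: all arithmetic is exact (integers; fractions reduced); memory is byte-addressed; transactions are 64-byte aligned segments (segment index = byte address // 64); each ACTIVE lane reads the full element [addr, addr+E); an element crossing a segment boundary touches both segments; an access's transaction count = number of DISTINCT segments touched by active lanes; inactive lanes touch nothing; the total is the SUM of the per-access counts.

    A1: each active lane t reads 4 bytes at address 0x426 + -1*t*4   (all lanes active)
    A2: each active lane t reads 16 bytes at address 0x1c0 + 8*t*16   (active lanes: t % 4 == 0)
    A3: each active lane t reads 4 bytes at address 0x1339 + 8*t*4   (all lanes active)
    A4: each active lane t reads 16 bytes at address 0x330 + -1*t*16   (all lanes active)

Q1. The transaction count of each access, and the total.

A1: 2 transactions
A2: 4 transactions
A3: 9 transactions
A4: 4 transactions

Answer: 2,4,9,4; total 19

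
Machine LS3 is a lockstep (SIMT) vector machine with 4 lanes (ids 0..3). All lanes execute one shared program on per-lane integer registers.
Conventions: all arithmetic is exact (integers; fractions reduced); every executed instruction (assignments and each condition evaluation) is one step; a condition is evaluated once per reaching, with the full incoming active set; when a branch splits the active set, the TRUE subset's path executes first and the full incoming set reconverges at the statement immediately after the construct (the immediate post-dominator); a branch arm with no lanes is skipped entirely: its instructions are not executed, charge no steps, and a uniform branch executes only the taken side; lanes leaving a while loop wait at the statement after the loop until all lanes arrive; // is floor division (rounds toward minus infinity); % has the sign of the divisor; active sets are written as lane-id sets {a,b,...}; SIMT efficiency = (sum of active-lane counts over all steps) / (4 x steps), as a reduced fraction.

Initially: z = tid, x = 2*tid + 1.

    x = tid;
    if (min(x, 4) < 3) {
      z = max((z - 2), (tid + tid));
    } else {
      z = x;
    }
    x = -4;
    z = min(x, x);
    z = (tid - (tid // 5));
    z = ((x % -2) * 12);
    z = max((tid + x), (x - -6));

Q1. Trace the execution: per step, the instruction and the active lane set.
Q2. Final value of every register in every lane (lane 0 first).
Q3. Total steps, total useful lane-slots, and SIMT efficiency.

step 0: x <- tid                     {0,1,2,3}
step 1: eval (min(x, 4) < 3)         {0,1,2,3}
step 2: z <- max((z - 2), (tid + tid)) {0,1,2}
step 3: z <- x                       {3}
step 4: x <- -4                      {0,1,2,3}
step 5: z <- min(x, x)               {0,1,2,3}
step 6: z <- (tid - (tid // 5))      {0,1,2,3}
step 7: z <- ((x % -2) * 12)         {0,1,2,3}
step 8: z <- max((tid + x), (x - -6)) {0,1,2,3}

Answer: 9 steps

z: 2,2,2,2
x: -4,-4,-4,-4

steps = 9; useful = 32; efficiency = 32/36 = 8/9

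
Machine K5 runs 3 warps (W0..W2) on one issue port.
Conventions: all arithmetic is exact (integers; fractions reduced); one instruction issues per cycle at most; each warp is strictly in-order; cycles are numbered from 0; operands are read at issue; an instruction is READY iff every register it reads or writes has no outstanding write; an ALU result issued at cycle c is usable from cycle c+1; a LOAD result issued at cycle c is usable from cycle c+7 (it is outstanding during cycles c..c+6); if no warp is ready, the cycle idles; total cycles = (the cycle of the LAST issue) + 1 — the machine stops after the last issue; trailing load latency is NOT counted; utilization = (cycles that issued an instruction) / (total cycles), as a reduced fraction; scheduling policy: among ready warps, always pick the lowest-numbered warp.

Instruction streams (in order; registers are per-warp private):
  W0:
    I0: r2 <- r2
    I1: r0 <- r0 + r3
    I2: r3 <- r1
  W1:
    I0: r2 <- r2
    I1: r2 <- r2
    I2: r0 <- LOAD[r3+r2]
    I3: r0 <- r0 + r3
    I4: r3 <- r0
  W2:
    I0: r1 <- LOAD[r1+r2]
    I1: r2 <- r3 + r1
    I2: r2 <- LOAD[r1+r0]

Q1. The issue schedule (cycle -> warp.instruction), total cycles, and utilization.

cycle 0: W0.I0
cycle 1: W0.I1
cycle 2: W0.I2
cycle 3: W1.I0
cycle 4: W1.I1
cycle 5: W1.I2
cycle 6: W2.I0
cycle 7: idle
cycle 8: idle
cycle 9: idle
cycle 10: idle
cycle 11: idle
cycle 12: W1.I3
cycle 13: W1.I4
cycle 14: W2.I1
cycle 15: W2.I2

Answer: 16 cycles, utilization 11/16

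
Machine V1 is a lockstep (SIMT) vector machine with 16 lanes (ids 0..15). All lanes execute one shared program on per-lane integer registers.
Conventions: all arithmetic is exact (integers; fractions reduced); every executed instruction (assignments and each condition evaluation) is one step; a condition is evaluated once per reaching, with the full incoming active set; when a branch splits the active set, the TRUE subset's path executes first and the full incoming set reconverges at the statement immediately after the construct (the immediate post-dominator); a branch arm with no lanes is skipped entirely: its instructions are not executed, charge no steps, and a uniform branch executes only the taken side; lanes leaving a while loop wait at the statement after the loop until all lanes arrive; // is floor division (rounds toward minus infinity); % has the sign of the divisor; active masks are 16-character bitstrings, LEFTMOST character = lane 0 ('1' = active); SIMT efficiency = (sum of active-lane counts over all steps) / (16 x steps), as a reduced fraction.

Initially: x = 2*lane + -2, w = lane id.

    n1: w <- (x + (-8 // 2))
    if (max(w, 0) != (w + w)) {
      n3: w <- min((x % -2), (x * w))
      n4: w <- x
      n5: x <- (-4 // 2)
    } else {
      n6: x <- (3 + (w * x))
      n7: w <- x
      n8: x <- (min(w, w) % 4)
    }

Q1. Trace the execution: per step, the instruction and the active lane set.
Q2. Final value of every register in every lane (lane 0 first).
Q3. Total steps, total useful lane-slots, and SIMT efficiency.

step 0: w <- (x + (-8 // 2))         1111111111111111
step 1: eval (max(w, 0) != (w + w))  1111111111111111
step 2: w <- min((x % -2), (x * w))  1110111111111111
step 3: w <- x                       1110111111111111
step 4: x <- (-4 // 2)               1110111111111111
step 5: x <- (3 + (w * x))           0001000000000000
step 6: w <- x                       0001000000000000
step 7: x <- (min(w, w) % 4)         0001000000000000

Answer: 8 steps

x: -2,-2,-2,3,-2,-2,-2,-2,-2,-2,-2,-2,-2,-2,-2,-2
w: -2,0,2,3,6,8,10,12,14,16,18,20,22,24,26,28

steps = 8; useful = 80; efficiency = 80/128 = 5/8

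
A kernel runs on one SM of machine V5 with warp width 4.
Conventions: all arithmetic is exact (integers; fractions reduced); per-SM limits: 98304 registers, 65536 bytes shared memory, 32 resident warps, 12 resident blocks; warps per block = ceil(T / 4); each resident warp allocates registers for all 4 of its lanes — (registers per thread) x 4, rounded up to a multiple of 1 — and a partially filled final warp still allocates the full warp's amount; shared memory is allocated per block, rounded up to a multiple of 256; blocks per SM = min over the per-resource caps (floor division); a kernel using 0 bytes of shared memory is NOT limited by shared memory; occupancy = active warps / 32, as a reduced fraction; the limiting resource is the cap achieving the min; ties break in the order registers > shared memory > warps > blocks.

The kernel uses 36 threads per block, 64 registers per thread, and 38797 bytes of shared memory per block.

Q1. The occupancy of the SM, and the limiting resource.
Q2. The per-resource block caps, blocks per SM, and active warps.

Answer: occupancy 9/32, limited by shared memory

registers: 42 blocks
shared memory: 1 block
warps: 3 blocks
blocks: 12 blocks

Answer: 1 block, 9 active warps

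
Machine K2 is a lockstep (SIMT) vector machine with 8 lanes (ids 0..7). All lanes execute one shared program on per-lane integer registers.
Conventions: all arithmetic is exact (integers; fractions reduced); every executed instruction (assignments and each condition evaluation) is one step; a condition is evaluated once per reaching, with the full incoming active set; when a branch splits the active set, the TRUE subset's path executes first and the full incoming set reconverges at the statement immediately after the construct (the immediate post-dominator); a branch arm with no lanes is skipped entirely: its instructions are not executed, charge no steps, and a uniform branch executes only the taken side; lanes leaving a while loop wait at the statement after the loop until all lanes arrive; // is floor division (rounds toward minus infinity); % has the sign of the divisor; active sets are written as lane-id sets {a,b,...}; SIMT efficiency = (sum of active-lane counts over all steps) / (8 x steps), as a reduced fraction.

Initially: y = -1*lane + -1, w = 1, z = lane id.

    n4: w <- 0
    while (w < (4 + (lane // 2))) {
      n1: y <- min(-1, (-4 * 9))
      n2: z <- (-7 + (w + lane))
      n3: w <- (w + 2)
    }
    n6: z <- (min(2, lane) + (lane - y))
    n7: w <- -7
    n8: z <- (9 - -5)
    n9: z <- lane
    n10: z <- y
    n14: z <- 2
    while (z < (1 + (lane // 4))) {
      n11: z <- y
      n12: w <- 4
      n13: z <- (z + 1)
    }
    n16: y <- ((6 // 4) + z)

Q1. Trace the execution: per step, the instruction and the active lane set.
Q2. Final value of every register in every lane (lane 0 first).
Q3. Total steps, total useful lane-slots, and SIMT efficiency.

step 0: w <- 0                       {0,1,2,3,4,5,6,7}
step 1: eval (w < (4 + (lane // 2))) {0,1,2,3,4,5,6,7}
step 2: y <- min(-1, (-4 * 9))       {0,1,2,3,4,5,6,7}
step 3: z <- (-7 + (w + lane))       {0,1,2,3,4,5,6,7}
step 4: w <- (w + 2)                 {0,1,2,3,4,5,6,7}
step 5: eval (w < (4 + (lane // 2))) {0,1,2,3,4,5,6,7}
step 6: y <- min(-1, (-4 * 9))       {0,1,2,3,4,5,6,7}
step 7: z <- (-7 + (w + lane))       {0,1,2,3,4,5,6,7}
step 8: w <- (w + 2)                 {0,1,2,3,4,5,6,7}
step 9: eval (w < (4 + (lane // 2))) {0,1,2,3,4,5,6,7}
step 10: y <- min(-1, (-4 * 9))       {2,3,4,5,6,7}
step 11: z <- (-7 + (w + lane))       {2,3,4,5,6,7}
step 12: w <- (w + 2)                 {2,3,4,5,6,7}
step 13: eval (w < (4 + (lane // 2))) {2,3,4,5,6,7}
step 14: y <- min(-1, (-4 * 9))       {6,7}
step 15: z <- (-7 + (w + lane))       {6,7}
step 16: w <- (w + 2)                 {6,7}
step 17: eval (w < (4 + (lane // 2))) {6,7}
step 18: z <- (min(2, lane) + (lane - y)) {0,1,2,3,4,5,6,7}
step 19: w <- -7                      {0,1,2,3,4,5,6,7}
step 20: z <- (9 - -5)                {0,1,2,3,4,5,6,7}
step 21: z <- lane                    {0,1,2,3,4,5,6,7}
step 22: z <- y                       {0,1,2,3,4,5,6,7}
step 23: z <- 2                       {0,1,2,3,4,5,6,7}
step 24: eval (z < (1 + (lane // 4))) {0,1,2,3,4,5,6,7}
step 25: y <- ((6 // 4) + z)          {0,1,2,3,4,5,6,7}

Answer: 26 steps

y: 3,3,3,3,3,3,3,3
w: -7,-7,-7,-7,-7,-7,-7,-7
z: 2,2,2,2,2,2,2,2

steps = 26; useful = 176; efficiency = 176/208 = 11/13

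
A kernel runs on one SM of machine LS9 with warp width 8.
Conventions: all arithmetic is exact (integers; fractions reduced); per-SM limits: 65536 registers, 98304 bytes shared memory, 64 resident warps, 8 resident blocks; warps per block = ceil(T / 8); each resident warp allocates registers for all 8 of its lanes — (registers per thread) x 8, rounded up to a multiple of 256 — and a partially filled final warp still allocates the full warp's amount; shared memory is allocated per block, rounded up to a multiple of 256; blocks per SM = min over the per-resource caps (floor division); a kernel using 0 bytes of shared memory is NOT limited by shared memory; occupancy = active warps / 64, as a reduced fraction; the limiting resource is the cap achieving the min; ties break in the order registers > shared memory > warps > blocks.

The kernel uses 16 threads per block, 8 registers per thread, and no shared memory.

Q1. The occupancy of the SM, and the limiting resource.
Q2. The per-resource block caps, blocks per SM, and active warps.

Answer: occupancy 1/4, limited by blocks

registers: 128 blocks
shared memory: no limit (kernel uses none)
warps: 32 blocks
blocks: 8 blocks

Answer: 8 blocks, 16 active warps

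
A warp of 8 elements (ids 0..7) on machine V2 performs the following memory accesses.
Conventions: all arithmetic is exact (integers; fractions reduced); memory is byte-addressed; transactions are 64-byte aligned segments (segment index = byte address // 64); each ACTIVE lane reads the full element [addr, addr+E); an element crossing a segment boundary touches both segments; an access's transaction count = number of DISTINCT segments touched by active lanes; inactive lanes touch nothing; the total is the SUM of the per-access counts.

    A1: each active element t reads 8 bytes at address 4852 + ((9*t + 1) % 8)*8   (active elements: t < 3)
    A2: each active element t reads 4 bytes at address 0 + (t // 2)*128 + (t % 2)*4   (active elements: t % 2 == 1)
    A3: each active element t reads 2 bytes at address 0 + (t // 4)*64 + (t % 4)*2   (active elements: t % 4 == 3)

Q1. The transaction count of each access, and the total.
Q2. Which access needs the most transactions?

A1: 2 transactions
A2: 4 transactions
A3: 2 transactions

Answer: 2,4,2; total 8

Answer: A2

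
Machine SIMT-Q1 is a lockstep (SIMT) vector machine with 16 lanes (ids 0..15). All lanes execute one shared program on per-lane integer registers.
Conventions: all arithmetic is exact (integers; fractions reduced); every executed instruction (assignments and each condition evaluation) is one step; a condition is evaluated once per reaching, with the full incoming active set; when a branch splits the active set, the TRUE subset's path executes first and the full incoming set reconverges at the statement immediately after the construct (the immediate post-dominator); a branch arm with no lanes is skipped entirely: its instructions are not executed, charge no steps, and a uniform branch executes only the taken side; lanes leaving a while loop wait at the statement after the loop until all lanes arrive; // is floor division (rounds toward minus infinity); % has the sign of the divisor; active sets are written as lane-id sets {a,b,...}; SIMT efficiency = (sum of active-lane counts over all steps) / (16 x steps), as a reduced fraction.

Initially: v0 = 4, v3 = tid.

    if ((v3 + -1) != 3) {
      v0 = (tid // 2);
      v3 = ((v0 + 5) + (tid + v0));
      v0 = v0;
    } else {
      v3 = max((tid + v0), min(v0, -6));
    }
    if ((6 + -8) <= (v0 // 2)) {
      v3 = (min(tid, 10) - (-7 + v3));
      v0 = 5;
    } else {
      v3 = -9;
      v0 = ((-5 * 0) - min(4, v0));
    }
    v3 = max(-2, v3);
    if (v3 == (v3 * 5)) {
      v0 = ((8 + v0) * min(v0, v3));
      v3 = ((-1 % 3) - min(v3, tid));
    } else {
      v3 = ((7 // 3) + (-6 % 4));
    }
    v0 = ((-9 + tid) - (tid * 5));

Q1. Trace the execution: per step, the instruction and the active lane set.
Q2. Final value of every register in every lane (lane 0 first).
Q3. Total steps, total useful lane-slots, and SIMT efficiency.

step 0: eval ((v3 + -1) != 3)        {0,1,2,3,4,5,6,7,8,9,10,11,12,13,14,15}
step 1: v0 <- (tid // 2)             {0,1,2,3,5,6,7,8,9,10,11,12,13,14,15}
step 2: v3 <- ((v0 + 5) + (tid + v0)) {0,1,2,3,5,6,7,8,9,10,11,12,13,14,15}
step 3: v0 <- v0                     {0,1,2,3,5,6,7,8,9,10,11,12,13,14,15}
step 4: v3 <- max((tid + v0), min(v0, -6)) {4}
step 5: eval ((6 + -8) <= (v0 // 2)) {0,1,2,3,4,5,6,7,8,9,10,11,12,13,14,15}
step 6: v3 <- (min(tid, 10) - (-7 + v3)) {0,1,2,3,4,5,6,7,8,9,10,11,12,13,14,15}
step 7: v0 <- 5                      {0,1,2,3,4,5,6,7,8,9,10,11,12,13,14,15}
step 8: v3 <- max(-2, v3)            {0,1,2,3,4,5,6,7,8,9,10,11,12,13,14,15}
step 9: eval (v3 == (v3 * 5))        {0,1,2,3,4,5,6,7,8,9,10,11,12,13,14,15}
step 10: v0 <- ((8 + v0) * min(v0, v3)) {2,3}
step 11: v3 <- ((-1 % 3) - min(v3, tid)) {2,3}
step 12: v3 <- ((7 // 3) + (-6 % 4))  {0,1,4,5,6,7,8,9,10,11,12,13,14,15}
step 13: v0 <- ((-9 + tid) - (tid * 5)) {0,1,2,3,4,5,6,7,8,9,10,11,12,13,14,15}

Answer: 14 steps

v0: -9,-13,-17,-21,-25,-29,-33,-37,-41,-45,-49,-53,-57,-61,-65,-69
v3: 4,4,2,2,4,4,4,4,4,4,4,4,4,4,4,4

steps = 14; useful = 176; efficiency = 176/224 = 11/14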